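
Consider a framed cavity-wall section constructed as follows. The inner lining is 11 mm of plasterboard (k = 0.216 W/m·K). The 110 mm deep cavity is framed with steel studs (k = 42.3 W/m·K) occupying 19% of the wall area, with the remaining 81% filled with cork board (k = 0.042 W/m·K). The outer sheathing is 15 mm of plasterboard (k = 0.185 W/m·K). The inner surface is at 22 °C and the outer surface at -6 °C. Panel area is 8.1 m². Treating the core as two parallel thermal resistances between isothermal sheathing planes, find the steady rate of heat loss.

Sheathing layers in series; stud and cavity paths in parallel between them.
R_inner = 0.011/(0.216×8.1) = 0.006287 K/W
R_stud  = 0.11/(42.3×0.19×8.1) = 0.00169 K/W
R_cav   = 0.11/(0.042×0.81×8.1) = 0.3992 K/W
1/R_core = 1/R_stud + 1/R_cav → R_core = 0.001683 K/W
R_outer = 0.015/(0.185×8.1) = 0.01001 K/W
R_total = 0.01798 K/W
Q = ΔT/R_total = 28/0.01798

Q ≈ 1560 W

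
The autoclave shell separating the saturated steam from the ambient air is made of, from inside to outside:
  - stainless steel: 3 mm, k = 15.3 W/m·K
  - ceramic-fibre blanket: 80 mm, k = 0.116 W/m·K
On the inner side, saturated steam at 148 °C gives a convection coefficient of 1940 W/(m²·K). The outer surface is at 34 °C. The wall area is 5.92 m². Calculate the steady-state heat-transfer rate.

Thermal resistances in series:
R_inner film = 1/(h_i·A) = 1/(1940×5.92) = 8.707×10^-5 K/W
R_stainless steel = L/(kA) = 0.003/(15.3×5.92) = 3.312×10^-5 K/W
R_ceramic-fibre blanket = L/(kA) = 0.08/(0.116×5.92) = 0.1165 K/W
R_total = 0.1166 K/W
Q = ΔT / R_total = 114 / 0.1166

Q ≈ 978 W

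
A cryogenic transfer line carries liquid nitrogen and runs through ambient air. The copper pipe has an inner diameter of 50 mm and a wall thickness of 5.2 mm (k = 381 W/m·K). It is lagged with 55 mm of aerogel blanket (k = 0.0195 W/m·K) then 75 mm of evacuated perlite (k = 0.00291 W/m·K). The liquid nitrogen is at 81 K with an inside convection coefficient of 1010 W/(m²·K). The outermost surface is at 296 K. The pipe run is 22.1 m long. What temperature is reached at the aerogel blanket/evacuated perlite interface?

Radial resistances (cylindrical: R_cond = ln(r_o/r_i)/(2πkL), R_conv = 1/(h·2πrL)):
R_inner film = 1/(h_i·2πr₁L) = 1/(1010×2π×0.025×22.1) = 2.852×10^-4 K/W
R_copper pipe wall = ln(30.2/25)/(2π×381×22.1) = 3.572×10^-6 K/W
R_aerogel blanket = ln(85.2/30.2)/(2π×0.0195×22.1) = 0.383 K/W
R_evacuated perlite = ln(160.2/85.2)/(2π×0.00291×22.1) = 1.563 K/W
R_total = 1.946 K/W
Q = ΔT/R_total = 215/1.946
Q = 110 W
T_interface = T_inner + Q·ΣR(inner→interface) = 81 + 110×0.3833

T ≈ 123 K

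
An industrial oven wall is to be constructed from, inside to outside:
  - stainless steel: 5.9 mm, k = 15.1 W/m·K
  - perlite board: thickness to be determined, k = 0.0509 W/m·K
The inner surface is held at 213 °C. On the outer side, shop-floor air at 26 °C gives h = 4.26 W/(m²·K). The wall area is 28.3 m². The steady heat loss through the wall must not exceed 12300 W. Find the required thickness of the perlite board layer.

Thermal resistances in series:
R_stainless steel = L/(kA) = 0.0059/(15.1×28.3) = 1.381×10^-5 K/W
R_outer film = 1/(h_o·A) = 1/(4.26×28.3) = 0.008295 K/W
Sum of the known resistances R_other = 0.008309 K/W
Required total resistance R_tot = ΔT/Q_allow = 187/12300 = 0.0152 K/W
R_perlite board = R_tot − R_other = 0.006895 K/W
L = R·k·A = 0.006895×0.0509×28.3

L ≈ 9.93 mm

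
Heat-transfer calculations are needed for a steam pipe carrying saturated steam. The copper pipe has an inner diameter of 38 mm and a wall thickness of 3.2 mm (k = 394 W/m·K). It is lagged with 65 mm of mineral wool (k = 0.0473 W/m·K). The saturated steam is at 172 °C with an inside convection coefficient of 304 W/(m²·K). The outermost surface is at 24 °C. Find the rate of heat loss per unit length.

q′ ≈ 32 W/m

Radial resistances (cylindrical: R_cond = ln(r_o/r_i)/(2πkL), R_conv = 1/(h·2πrL)):
R_inner film = 1/(h_i·2πr₁L) = 1/(304×2π×0.019×1) = 0.02755 K/W
R_copper pipe wall = ln(22.2/19)/(2π×394×1) = 6.288×10^-5 K/W
R_mineral wool = ln(87.2/22.2)/(2π×0.0473×1) = 4.603 K/W
R_total = 4.631 K/W
Q = ΔT/R_total = 148/4.631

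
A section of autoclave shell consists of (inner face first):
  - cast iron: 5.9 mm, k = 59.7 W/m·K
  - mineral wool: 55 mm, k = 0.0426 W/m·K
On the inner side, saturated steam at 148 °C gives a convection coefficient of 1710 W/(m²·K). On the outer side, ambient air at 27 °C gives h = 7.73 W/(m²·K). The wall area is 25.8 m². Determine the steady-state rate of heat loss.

Treating each layer as a thermal resistance in series:
R_inner film = 1/(h_i·A) = 1/(1710×25.8) = 2.267×10^-5 K/W
R_cast iron = L/(kA) = 0.0059/(59.7×25.8) = 3.831×10^-6 K/W
R_mineral wool = L/(kA) = 0.055/(0.0426×25.8) = 0.05004 K/W
R_outer film = 1/(h_o·A) = 1/(7.73×25.8) = 0.005014 K/W
R_total = 0.05508 K/W
Q = ΔT / R_total = 121 / 0.05508

Q ≈ 2200 W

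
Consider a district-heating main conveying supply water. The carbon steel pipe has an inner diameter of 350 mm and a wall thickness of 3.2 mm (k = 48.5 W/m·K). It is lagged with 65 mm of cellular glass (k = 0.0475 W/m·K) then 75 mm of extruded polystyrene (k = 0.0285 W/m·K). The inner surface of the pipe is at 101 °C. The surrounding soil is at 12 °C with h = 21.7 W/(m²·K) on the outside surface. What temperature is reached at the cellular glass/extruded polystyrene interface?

T ≈ 64.9 °C

Per-layer cylindrical resistances, series-summed:
R_carbon steel pipe wall = ln(178.2/175)/(2π×48.5×1) = 5.946×10^-5 K/W
R_cellular glass = ln(243.2/178.2)/(2π×0.0475×1) = 1.042 K/W
R_extruded polystyrene = ln(318.2/243.2)/(2π×0.0285×1) = 1.501 K/W
R_outer film = 1/(h_o·2πr_oL) = 1/(21.7×2π×0.3182×1) = 0.02305 K/W
R_total = 2.566 K/W
Q = ΔT/R_total = 89/2.566
Q = 34.7 W/m
T_interface = T_inner − Q·ΣR(inner→interface) = 101 − 34.7×1.042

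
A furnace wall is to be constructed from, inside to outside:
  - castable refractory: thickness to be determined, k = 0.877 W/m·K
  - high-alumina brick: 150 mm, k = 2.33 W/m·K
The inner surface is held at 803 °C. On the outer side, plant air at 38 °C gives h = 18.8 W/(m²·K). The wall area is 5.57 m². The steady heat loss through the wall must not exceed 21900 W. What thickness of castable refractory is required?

L ≈ 67.5 mm

Using the resistance-network approach (series):
R_high-alumina brick = L/(kA) = 0.15/(2.33×5.57) = 0.01156 K/W
R_outer film = 1/(h_o·A) = 1/(18.8×5.57) = 0.00955 K/W
Sum of the known resistances R_other = 0.02111 K/W
Required total resistance R_tot = ΔT/Q_allow = 765/21900 = 0.03493 K/W
R_castable refractory = R_tot − R_other = 0.01382 K/W
L = R·k·A = 0.01382×0.877×5.57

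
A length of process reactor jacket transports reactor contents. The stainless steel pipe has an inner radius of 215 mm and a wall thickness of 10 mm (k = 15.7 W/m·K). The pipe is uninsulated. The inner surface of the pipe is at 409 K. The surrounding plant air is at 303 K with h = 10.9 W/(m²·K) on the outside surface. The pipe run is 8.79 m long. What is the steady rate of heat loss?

Cylindrical conduction, so R = ln(r₂/r₁)/(2πkL) per layer, in series:
R_stainless steel pipe wall = ln(225/215)/(2π×15.7×8.79) = 5.243×10^-5 K/W
R_outer film = 1/(h_o·2πr_oL) = 1/(10.9×2π×0.225×8.79) = 0.007383 K/W
R_total = 0.007435 K/W
Q = ΔT/R_total = 106/0.007435

Q ≈ 14300 W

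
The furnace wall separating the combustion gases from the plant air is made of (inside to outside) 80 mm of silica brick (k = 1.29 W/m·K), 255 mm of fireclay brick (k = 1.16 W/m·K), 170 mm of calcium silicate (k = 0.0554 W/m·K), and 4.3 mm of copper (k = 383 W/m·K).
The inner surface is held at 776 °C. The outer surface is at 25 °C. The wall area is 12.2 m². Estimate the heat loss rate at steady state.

Q ≈ 2730 W

Using the resistance-network approach (series):
R_silica brick = L/(kA) = 0.08/(1.29×12.2) = 0.005083 K/W
R_fireclay brick = L/(kA) = 0.255/(1.16×12.2) = 0.01802 K/W
R_calcium silicate = L/(kA) = 0.17/(0.0554×12.2) = 0.2515 K/W
R_copper = L/(kA) = 0.0043/(383×12.2) = 9.203×10^-7 K/W
R_total = 0.2746 K/W
Q = ΔT / R_total = 751 / 0.2746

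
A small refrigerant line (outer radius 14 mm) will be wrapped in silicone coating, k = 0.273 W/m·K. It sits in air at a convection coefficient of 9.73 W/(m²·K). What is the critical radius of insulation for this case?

For a cylinder r_cr = k/h = 0.273/9.73
r_cr = 28.1 mm; since the bare radius (14 mm) is below r_cr, adding a thin layer of insulation will *increase* heat loss.

r_cr ≈ 28.1 mm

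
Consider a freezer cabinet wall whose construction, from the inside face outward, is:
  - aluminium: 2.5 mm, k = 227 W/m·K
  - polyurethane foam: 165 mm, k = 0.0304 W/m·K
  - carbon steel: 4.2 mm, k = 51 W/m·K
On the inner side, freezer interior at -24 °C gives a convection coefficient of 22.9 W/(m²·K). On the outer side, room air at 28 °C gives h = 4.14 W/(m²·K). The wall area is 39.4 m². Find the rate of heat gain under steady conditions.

Treating each layer as a thermal resistance in series:
R_inner film = 1/(h_i·A) = 1/(22.9×39.4) = 0.001108 K/W
R_aluminium = L/(kA) = 0.0025/(227×39.4) = 2.795×10^-7 K/W
R_polyurethane foam = L/(kA) = 0.165/(0.0304×39.4) = 0.1378 K/W
R_carbon steel = L/(kA) = 0.0042/(51×39.4) = 2.09×10^-6 K/W
R_outer film = 1/(h_o·A) = 1/(4.14×39.4) = 0.006131 K/W
R_total = 0.145 K/W
Q = ΔT / R_total = 52 / 0.145

Q ≈ 359 W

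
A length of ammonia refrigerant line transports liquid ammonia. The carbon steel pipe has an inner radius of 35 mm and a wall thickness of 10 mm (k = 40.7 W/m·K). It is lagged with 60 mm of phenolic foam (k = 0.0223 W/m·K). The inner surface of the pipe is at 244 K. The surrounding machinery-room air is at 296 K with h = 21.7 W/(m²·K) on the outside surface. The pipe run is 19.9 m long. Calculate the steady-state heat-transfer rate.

Q ≈ 169 W

Treating each annulus and film as a series resistance:
R_carbon steel pipe wall = ln(45/35)/(2π×40.7×19.9) = 4.938×10^-5 K/W
R_phenolic foam = ln(105/45)/(2π×0.0223×19.9) = 0.3039 K/W
R_outer film = 1/(h_o·2πr_oL) = 1/(21.7×2π×0.105×19.9) = 0.00351 K/W
R_total = 0.3074 K/W
Q = ΔT/R_total = 52/0.3074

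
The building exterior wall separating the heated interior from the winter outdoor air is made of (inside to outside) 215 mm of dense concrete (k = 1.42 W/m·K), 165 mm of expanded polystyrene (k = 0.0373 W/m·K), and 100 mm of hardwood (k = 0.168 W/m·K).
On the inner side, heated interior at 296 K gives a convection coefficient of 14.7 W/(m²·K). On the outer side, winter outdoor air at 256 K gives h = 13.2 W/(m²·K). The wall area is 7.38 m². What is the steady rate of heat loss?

Q ≈ 55.6 W

Model the wall as resistances in series:
R_inner film = 1/(h_i·A) = 1/(14.7×7.38) = 0.009218 K/W
R_dense concrete = L/(kA) = 0.215/(1.42×7.38) = 0.02052 K/W
R_expanded polystyrene = L/(kA) = 0.165/(0.0373×7.38) = 0.5994 K/W
R_hardwood = L/(kA) = 0.1/(0.168×7.38) = 0.08066 K/W
R_outer film = 1/(h_o·A) = 1/(13.2×7.38) = 0.01027 K/W
R_total = 0.7201 K/W
Q = ΔT / R_total = 40 / 0.7201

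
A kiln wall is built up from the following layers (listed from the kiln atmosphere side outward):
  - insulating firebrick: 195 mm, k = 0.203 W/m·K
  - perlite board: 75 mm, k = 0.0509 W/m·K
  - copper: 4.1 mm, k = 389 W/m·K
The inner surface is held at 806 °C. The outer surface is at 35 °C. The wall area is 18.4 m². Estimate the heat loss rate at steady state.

Q ≈ 5830 W

Thermal resistances in series:
R_insulating firebrick = L/(kA) = 0.195/(0.203×18.4) = 0.05221 K/W
R_perlite board = L/(kA) = 0.075/(0.0509×18.4) = 0.08008 K/W
R_copper = L/(kA) = 0.0041/(389×18.4) = 5.728×10^-7 K/W
R_total = 0.1323 K/W
Q = ΔT / R_total = 771 / 0.1323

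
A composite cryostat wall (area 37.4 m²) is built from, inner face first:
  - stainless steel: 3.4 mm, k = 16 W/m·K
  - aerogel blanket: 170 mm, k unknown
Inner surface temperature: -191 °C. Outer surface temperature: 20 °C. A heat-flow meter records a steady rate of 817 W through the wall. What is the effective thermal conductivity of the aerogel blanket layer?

Thermal resistances in series:
R_stainless steel = L/(kA) = 0.0034/(16×37.4) = 5.682×10^-6 K/W
Sum of known resistances R_other = 5.682×10^-6 K/W
Total R = ΔT/Q = 211/817 = 0.2583 K/W
R_aerogel blanket = R_total − R_other = 0.2583 K/W
k = L/(R·A) = 0.17/(0.2583×37.4)

k ≈ 0.0176 W/(m·K)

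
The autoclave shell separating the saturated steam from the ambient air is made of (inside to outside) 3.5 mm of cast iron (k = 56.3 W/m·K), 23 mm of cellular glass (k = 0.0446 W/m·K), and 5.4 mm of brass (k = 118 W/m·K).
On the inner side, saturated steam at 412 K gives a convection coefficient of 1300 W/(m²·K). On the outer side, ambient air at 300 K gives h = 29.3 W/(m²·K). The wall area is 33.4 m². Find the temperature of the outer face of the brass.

T ≈ 307 K

Model the wall as resistances in series:
R_inner film = 1/(h_i·A) = 1/(1300×33.4) = 2.303×10^-5 K/W
R_cast iron = L/(kA) = 0.0035/(56.3×33.4) = 1.861×10^-6 K/W
R_cellular glass = L/(kA) = 0.023/(0.0446×33.4) = 0.01544 K/W
R_brass = L/(kA) = 0.0054/(118×33.4) = 1.37×10^-6 K/W
R_outer film = 1/(h_o·A) = 1/(29.3×33.4) = 0.001022 K/W
R_total = 0.01649 K/W;  Q = ΔT/R_total = 112/0.01649 = 6793 W
T_interface = T_inner − Q·ΣR(inner→interface) = 412 − 6790×0.01547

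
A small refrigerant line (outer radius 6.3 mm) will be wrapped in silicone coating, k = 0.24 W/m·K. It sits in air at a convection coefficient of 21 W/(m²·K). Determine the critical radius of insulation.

For a cylinder r_cr = k/h = 0.24/21
r_cr = 11.4 mm; since the bare radius (6.3 mm) is below r_cr, adding a thin layer of insulation will *increase* heat loss.

r_cr ≈ 11.4 mm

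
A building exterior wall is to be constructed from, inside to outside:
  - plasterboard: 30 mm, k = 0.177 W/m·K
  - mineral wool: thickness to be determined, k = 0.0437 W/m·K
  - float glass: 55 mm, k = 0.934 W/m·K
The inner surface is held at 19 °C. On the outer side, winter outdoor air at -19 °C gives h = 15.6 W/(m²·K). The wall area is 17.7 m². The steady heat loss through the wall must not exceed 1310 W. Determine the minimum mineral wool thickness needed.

L ≈ 9.66 mm

Model the wall as resistances in series:
R_plasterboard = L/(kA) = 0.03/(0.177×17.7) = 0.009576 K/W
R_float glass = L/(kA) = 0.055/(0.934×17.7) = 0.003327 K/W
R_outer film = 1/(h_o·A) = 1/(15.6×17.7) = 0.003622 K/W
Sum of the known resistances R_other = 0.01652 K/W
Required total resistance R_tot = ΔT/Q_allow = 38/1310 = 0.02901 K/W
R_mineral wool = R_tot − R_other = 0.01248 K/W
L = R·k·A = 0.01248×0.0437×17.7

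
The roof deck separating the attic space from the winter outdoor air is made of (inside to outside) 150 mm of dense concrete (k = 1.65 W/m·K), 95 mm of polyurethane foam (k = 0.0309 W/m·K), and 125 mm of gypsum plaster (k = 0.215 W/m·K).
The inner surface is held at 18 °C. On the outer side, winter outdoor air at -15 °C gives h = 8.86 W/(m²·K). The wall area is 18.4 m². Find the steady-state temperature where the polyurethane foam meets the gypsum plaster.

T ≈ -9.06 °C

Series thermal resistances:
R_dense concrete = L/(kA) = 0.15/(1.65×18.4) = 0.004941 K/W
R_polyurethane foam = L/(kA) = 0.095/(0.0309×18.4) = 0.1671 K/W
R_gypsum plaster = L/(kA) = 0.125/(0.215×18.4) = 0.0316 K/W
R_outer film = 1/(h_o·A) = 1/(8.86×18.4) = 0.006134 K/W
R_total = 0.2098 K/W;  Q = ΔT/R_total = 33/0.2098 = 157.3 W
T_interface = T_inner − Q·ΣR(inner→interface) = 18 − 157×0.172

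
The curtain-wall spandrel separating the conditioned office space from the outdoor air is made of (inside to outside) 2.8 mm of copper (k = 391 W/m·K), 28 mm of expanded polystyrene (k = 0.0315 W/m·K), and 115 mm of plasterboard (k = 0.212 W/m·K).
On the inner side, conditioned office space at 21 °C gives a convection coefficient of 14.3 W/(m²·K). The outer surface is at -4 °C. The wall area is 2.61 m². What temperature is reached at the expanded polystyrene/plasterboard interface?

T ≈ 5.03 °C

Treating each layer as a thermal resistance in series:
R_inner film = 1/(h_i·A) = 1/(14.3×2.61) = 0.02679 K/W
R_copper = L/(kA) = 0.0028/(391×2.61) = 2.744×10^-6 K/W
R_expanded polystyrene = L/(kA) = 0.028/(0.0315×2.61) = 0.3406 K/W
R_plasterboard = L/(kA) = 0.115/(0.212×2.61) = 0.2078 K/W
R_total = 0.5752 K/W;  Q = ΔT/R_total = 25/0.5752 = 43.46 W
T_interface = T_inner − Q·ΣR(inner→interface) = 21 − 43.5×0.3674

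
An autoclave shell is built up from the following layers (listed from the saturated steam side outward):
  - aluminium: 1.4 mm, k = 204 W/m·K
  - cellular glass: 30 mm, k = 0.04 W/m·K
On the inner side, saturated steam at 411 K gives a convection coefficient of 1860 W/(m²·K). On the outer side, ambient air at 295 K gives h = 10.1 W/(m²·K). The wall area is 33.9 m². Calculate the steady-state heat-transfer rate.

Q ≈ 4630 W

Model the wall as resistances in series:
R_inner film = 1/(h_i·A) = 1/(1860×33.9) = 1.586×10^-5 K/W
R_aluminium = L/(kA) = 0.0014/(204×33.9) = 2.024×10^-7 K/W
R_cellular glass = L/(kA) = 0.03/(0.04×33.9) = 0.02212 K/W
R_outer film = 1/(h_o·A) = 1/(10.1×33.9) = 0.002921 K/W
R_total = 0.02506 K/W
Q = ΔT / R_total = 116 / 0.02506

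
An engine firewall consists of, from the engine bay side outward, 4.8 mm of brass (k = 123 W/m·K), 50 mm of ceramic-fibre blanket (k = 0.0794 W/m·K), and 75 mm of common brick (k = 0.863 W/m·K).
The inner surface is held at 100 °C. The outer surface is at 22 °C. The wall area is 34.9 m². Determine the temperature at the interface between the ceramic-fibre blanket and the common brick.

Series thermal resistances:
R_brass = L/(kA) = 0.0048/(123×34.9) = 1.118×10^-6 K/W
R_ceramic-fibre blanket = L/(kA) = 0.05/(0.0794×34.9) = 0.01804 K/W
R_common brick = L/(kA) = 0.075/(0.863×34.9) = 0.00249 K/W
R_total = 0.02053 K/W;  Q = ΔT/R_total = 78/0.02053 = 3798 W
T_interface = T_inner − Q·ΣR(inner→interface) = 100 − 3800×0.01804

T ≈ 31.5 °C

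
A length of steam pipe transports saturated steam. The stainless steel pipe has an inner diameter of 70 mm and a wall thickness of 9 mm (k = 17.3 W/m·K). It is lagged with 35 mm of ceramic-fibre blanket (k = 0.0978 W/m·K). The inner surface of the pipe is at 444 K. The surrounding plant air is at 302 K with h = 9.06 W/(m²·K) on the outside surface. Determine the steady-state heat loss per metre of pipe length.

q′ ≈ 121 W/m

Treating each annulus and film as a series resistance:
R_stainless steel pipe wall = ln(44/35)/(2π×17.3×1) = 0.002105 K/W
R_ceramic-fibre blanket = ln(79/44)/(2π×0.0978×1) = 0.9524 K/W
R_outer film = 1/(h_o·2πr_oL) = 1/(9.06×2π×0.079×1) = 0.2224 K/W
R_total = 1.177 K/W
Q = ΔT/R_total = 142/1.177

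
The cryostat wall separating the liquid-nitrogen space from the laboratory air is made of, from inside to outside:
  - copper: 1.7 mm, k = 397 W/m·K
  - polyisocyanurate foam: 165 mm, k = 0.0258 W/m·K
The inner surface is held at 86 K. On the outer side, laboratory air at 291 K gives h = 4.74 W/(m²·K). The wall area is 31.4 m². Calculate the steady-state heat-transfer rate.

Q ≈ 974 W

Series thermal resistances:
R_copper = L/(kA) = 0.0017/(397×31.4) = 1.364×10^-7 K/W
R_polyisocyanurate foam = L/(kA) = 0.165/(0.0258×31.4) = 0.2037 K/W
R_outer film = 1/(h_o·A) = 1/(4.74×31.4) = 0.006719 K/W
R_total = 0.2104 K/W
Q = ΔT / R_total = 205 / 0.2104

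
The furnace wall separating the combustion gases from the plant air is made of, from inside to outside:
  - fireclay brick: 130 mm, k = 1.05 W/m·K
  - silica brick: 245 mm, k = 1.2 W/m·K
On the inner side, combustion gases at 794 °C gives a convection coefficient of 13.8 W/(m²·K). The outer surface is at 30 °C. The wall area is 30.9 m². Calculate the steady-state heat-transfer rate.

Q ≈ 59000 W

Using the resistance-network approach (series):
R_inner film = 1/(h_i·A) = 1/(13.8×30.9) = 0.002345 K/W
R_fireclay brick = L/(kA) = 0.13/(1.05×30.9) = 0.004007 K/W
R_silica brick = L/(kA) = 0.245/(1.2×30.9) = 0.006607 K/W
R_total = 0.01296 K/W
Q = ΔT / R_total = 764 / 0.01296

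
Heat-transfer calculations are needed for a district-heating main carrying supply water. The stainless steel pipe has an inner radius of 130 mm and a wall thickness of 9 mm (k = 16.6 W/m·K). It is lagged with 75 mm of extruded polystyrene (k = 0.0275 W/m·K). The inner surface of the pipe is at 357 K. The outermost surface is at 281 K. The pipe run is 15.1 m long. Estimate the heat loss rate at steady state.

For a radial system each layer contributes R = ln(r_out/r_in)/(2πkL); films add R = 1/(hA).
R_stainless steel pipe wall = ln(139/130)/(2π×16.6×15.1) = 4.25×10^-5 K/W
R_extruded polystyrene = ln(214/139)/(2π×0.0275×15.1) = 0.1654 K/W
R_total = 0.1654 K/W
Q = ΔT/R_total = 76/0.1654

Q ≈ 459 W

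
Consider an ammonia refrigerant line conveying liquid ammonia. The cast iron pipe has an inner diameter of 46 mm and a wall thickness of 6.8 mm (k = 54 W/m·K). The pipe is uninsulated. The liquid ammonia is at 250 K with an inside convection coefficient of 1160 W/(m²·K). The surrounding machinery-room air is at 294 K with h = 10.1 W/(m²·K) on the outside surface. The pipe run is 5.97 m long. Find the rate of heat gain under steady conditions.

Per-layer cylindrical resistances, series-summed:
R_inner film = 1/(h_i·2πr₁L) = 1/(1160×2π×0.023×5.97) = 9.992×10^-4 K/W
R_cast iron pipe wall = ln(29.8/23)/(2π×54×5.97) = 1.279×10^-4 K/W
R_outer film = 1/(h_o·2πr_oL) = 1/(10.1×2π×0.0298×5.97) = 0.08857 K/W
R_total = 0.0897 K/W
Q = ΔT/R_total = 44/0.0897

Q ≈ 491 W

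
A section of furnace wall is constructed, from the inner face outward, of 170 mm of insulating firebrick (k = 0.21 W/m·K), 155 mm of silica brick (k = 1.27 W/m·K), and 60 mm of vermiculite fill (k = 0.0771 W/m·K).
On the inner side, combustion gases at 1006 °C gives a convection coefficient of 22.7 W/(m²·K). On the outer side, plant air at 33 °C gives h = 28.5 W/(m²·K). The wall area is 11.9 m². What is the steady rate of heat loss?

Using the resistance-network approach (series):
R_inner film = 1/(h_i·A) = 1/(22.7×11.9) = 0.003702 K/W
R_insulating firebrick = L/(kA) = 0.17/(0.21×11.9) = 0.06803 K/W
R_silica brick = L/(kA) = 0.155/(1.27×11.9) = 0.01026 K/W
R_vermiculite fill = L/(kA) = 0.06/(0.0771×11.9) = 0.0654 K/W
R_outer film = 1/(h_o·A) = 1/(28.5×11.9) = 0.002949 K/W
R_total = 0.1503 K/W
Q = ΔT / R_total = 973 / 0.1503

Q ≈ 6470 W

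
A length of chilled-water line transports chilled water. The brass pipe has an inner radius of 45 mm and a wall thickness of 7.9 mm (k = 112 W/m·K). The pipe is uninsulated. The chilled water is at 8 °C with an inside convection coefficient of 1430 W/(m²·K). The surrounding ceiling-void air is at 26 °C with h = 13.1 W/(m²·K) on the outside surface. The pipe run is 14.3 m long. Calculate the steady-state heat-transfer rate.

For a radial system each layer contributes R = ln(r_out/r_in)/(2πkL); films add R = 1/(hA).
R_inner film = 1/(h_i·2πr₁L) = 1/(1430×2π×0.045×14.3) = 1.73×10^-4 K/W
R_brass pipe wall = ln(52.9/45)/(2π×112×14.3) = 1.607×10^-5 K/W
R_outer film = 1/(h_o·2πr_oL) = 1/(13.1×2π×0.0529×14.3) = 0.01606 K/W
R_total = 0.01625 K/W
Q = ΔT/R_total = 18/0.01625

Q ≈ 1110 W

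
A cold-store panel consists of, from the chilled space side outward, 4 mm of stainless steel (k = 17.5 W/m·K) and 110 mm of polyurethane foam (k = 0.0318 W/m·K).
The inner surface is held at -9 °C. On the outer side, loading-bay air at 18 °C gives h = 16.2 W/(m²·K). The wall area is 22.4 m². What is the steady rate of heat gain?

Model the wall as resistances in series:
R_stainless steel = L/(kA) = 0.004/(17.5×22.4) = 1.02×10^-5 K/W
R_polyurethane foam = L/(kA) = 0.11/(0.0318×22.4) = 0.1544 K/W
R_outer film = 1/(h_o·A) = 1/(16.2×22.4) = 0.002756 K/W
R_total = 0.1572 K/W
Q = ΔT / R_total = 27 / 0.1572

Q ≈ 172 W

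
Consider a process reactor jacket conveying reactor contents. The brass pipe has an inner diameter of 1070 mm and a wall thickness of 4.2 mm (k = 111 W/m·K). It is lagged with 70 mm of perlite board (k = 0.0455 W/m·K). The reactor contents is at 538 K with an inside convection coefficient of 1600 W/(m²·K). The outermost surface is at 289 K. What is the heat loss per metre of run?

For a radial system each layer contributes R = ln(r_out/r_in)/(2πkL); films add R = 1/(hA).
R_inner film = 1/(h_i·2πr₁L) = 1/(1600×2π×0.535×1) = 1.859×10^-4 K/W
R_brass pipe wall = ln(539.2/535)/(2π×111×1) = 1.121×10^-5 K/W
R_perlite board = ln(609.2/539.2)/(2π×0.0455×1) = 0.427 K/W
R_total = 0.4272 K/W
Q = ΔT/R_total = 249/0.4272

q′ ≈ 583 W/m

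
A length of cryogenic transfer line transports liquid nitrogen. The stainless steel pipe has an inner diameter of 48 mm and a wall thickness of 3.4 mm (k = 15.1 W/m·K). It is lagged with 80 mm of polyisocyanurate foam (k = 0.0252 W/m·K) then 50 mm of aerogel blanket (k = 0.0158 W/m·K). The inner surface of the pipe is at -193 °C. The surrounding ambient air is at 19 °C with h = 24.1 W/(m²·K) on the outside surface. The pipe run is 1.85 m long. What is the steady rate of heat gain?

Q ≈ 31.3 W

For a radial system each layer contributes R = ln(r_out/r_in)/(2πkL); films add R = 1/(hA).
R_stainless steel pipe wall = ln(27.4/24)/(2π×15.1×1.85) = 7.548×10^-4 K/W
R_polyisocyanurate foam = ln(107.4/27.4)/(2π×0.0252×1.85) = 4.663 K/W
R_aerogel blanket = ln(157.4/107.4)/(2π×0.0158×1.85) = 2.081 K/W
R_outer film = 1/(h_o·2πr_oL) = 1/(24.1×2π×0.1574×1.85) = 0.02268 K/W
R_total = 6.768 K/W
Q = ΔT/R_total = 212/6.768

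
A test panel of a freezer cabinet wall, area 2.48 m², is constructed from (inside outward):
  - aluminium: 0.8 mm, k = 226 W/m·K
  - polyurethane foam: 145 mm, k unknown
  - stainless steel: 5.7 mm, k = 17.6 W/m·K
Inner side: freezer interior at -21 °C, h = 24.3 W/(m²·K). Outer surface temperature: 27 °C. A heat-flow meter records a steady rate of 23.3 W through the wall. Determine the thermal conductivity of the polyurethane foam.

Thermal resistances in series:
R_inner film = 1/(h_i·A) = 1/(24.3×2.48) = 0.01659 K/W
R_aluminium = L/(kA) = 0.0008/(226×2.48) = 1.427×10^-6 K/W
R_stainless steel = L/(kA) = 0.0057/(17.6×2.48) = 1.306×10^-4 K/W
Sum of known resistances R_other = 0.01673 K/W
Total R = ΔT/Q = 48/23.3 = 2.06 K/W
R_polyurethane foam = R_total − R_other = 2.043 K/W
k = L/(R·A) = 0.145/(2.043×2.48)

k ≈ 0.0286 W/(m·K)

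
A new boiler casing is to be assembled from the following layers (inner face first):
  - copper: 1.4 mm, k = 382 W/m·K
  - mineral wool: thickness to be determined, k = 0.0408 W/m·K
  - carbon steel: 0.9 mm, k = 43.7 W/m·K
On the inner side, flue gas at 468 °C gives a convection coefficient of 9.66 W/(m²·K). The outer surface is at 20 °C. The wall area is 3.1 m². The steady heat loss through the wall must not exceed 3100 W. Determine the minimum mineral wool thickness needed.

Series thermal resistances:
R_inner film = 1/(h_i·A) = 1/(9.66×3.1) = 0.03339 K/W
R_copper = L/(kA) = 0.0014/(382×3.1) = 1.182×10^-6 K/W
R_carbon steel = L/(kA) = 0.0009/(43.7×3.1) = 6.644×10^-6 K/W
Sum of the known resistances R_other = 0.0334 K/W
Required total resistance R_tot = ΔT/Q_allow = 448/3100 = 0.1445 K/W
R_mineral wool = R_tot − R_other = 0.1111 K/W
L = R·k·A = 0.1111×0.0408×3.1

L ≈ 14.1 mm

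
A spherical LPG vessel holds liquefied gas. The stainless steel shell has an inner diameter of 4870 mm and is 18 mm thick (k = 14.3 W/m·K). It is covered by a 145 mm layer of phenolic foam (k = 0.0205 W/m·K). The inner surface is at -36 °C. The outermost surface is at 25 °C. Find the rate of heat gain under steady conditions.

Spherical conduction: R = (1/r_in − 1/r_out)/(4πk) per layer; series-sum.
R_stainless steel shell = (1/2.435 − 1/2.453)/(4π×14.3) = 1.677×10^-5 K/W
R_phenolic foam = (1/2.453 − 1/2.598)/(4π×0.0205) = 0.08832 K/W
R_total = 0.08834 K/W
Q = ΔT/R_total = 61/0.08834

Q ≈ 691 W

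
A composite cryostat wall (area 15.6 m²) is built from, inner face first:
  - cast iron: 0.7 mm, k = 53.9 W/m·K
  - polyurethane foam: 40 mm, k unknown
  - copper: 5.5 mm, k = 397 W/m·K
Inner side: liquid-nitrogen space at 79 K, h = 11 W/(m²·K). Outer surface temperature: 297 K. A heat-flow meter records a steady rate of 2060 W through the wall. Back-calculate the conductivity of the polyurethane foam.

k ≈ 0.0256 W/(m·K)

Treating each layer as a thermal resistance in series:
R_inner film = 1/(h_i·A) = 1/(11×15.6) = 0.005828 K/W
R_cast iron = L/(kA) = 0.0007/(53.9×15.6) = 8.325×10^-7 K/W
R_copper = L/(kA) = 0.0055/(397×15.6) = 8.881×10^-7 K/W
Sum of known resistances R_other = 0.005829 K/W
Total R = ΔT/Q = 218/2060 = 0.1058 K/W
R_polyurethane foam = R_total − R_other = 0.1 K/W
k = L/(R·A) = 0.04/(0.1×15.6)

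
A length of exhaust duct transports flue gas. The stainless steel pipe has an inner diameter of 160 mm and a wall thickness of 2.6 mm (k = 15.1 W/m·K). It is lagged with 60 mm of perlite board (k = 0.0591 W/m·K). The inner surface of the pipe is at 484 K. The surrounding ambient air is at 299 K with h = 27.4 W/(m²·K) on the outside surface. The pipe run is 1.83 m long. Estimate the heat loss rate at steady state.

For a radial system each layer contributes R = ln(r_out/r_in)/(2πkL); films add R = 1/(hA).
R_stainless steel pipe wall = ln(82.6/80)/(2π×15.1×1.83) = 1.842×10^-4 K/W
R_perlite board = ln(142.6/82.6)/(2π×0.0591×1.83) = 0.8035 K/W
R_outer film = 1/(h_o·2πr_oL) = 1/(27.4×2π×0.1426×1.83) = 0.02226 K/W
R_total = 0.826 K/W
Q = ΔT/R_total = 185/0.826

Q ≈ 224 W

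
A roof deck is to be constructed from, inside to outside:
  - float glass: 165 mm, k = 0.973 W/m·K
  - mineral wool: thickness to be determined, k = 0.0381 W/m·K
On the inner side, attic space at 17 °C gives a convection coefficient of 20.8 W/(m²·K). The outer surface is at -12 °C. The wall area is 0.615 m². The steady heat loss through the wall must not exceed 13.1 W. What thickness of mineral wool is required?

L ≈ 43.6 mm

Series thermal resistances:
R_inner film = 1/(h_i·A) = 1/(20.8×0.615) = 0.07817 K/W
R_float glass = L/(kA) = 0.165/(0.973×0.615) = 0.2757 K/W
Sum of the known resistances R_other = 0.3539 K/W
Required total resistance R_tot = ΔT/Q_allow = 29/13.1 = 2.214 K/W
R_mineral wool = R_tot − R_other = 1.86 K/W
L = R·k·A = 1.86×0.0381×0.615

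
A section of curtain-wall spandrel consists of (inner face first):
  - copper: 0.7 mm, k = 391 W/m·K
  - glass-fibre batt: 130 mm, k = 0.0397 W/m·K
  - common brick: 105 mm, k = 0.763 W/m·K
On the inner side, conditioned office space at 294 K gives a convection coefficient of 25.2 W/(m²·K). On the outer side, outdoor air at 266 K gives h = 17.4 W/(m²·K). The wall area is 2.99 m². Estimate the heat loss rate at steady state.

Q ≈ 23.9 W

Treating each layer as a thermal resistance in series:
R_inner film = 1/(h_i·A) = 1/(25.2×2.99) = 0.01327 K/W
R_copper = L/(kA) = 0.0007/(391×2.99) = 5.988×10^-7 K/W
R_glass-fibre batt = L/(kA) = 0.13/(0.0397×2.99) = 1.095 K/W
R_common brick = L/(kA) = 0.105/(0.763×2.99) = 0.04602 K/W
R_outer film = 1/(h_o·A) = 1/(17.4×2.99) = 0.01922 K/W
R_total = 1.174 K/W
Q = ΔT / R_total = 28 / 1.174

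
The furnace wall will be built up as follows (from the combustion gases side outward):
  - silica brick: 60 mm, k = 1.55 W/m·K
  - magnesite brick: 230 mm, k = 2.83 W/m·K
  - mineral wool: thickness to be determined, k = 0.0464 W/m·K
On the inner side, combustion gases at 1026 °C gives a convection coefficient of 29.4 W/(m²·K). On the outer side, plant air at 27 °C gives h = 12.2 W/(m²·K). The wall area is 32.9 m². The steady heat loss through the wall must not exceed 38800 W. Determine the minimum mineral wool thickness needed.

L ≈ 28.4 mm

Using the resistance-network approach (series):
R_inner film = 1/(h_i·A) = 1/(29.4×32.9) = 0.001034 K/W
R_silica brick = L/(kA) = 0.06/(1.55×32.9) = 0.001177 K/W
R_magnesite brick = L/(kA) = 0.23/(2.83×32.9) = 0.00247 K/W
R_outer film = 1/(h_o·A) = 1/(12.2×32.9) = 0.002491 K/W
Sum of the known resistances R_other = 0.007172 K/W
Required total resistance R_tot = ΔT/Q_allow = 999/38800 = 0.02575 K/W
R_mineral wool = R_tot − R_other = 0.01858 K/W
L = R·k·A = 0.01858×0.0464×32.9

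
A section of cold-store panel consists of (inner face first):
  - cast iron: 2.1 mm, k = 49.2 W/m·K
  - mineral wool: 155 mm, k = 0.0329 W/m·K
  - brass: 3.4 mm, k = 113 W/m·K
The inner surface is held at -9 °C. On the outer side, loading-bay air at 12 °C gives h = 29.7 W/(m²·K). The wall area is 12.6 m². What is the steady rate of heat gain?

Q ≈ 55.8 W

Thermal resistances in series:
R_cast iron = L/(kA) = 0.0021/(49.2×12.6) = 3.388×10^-6 K/W
R_mineral wool = L/(kA) = 0.155/(0.0329×12.6) = 0.3739 K/W
R_brass = L/(kA) = 0.0034/(113×12.6) = 2.388×10^-6 K/W
R_outer film = 1/(h_o·A) = 1/(29.7×12.6) = 0.002672 K/W
R_total = 0.3766 K/W
Q = ΔT / R_total = 21 / 0.3766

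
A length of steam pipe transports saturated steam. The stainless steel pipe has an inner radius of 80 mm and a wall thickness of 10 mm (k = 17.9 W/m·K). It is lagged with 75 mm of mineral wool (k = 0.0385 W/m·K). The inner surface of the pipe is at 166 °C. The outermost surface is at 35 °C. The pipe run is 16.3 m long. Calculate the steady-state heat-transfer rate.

Q ≈ 852 W

Cylindrical conduction, so R = ln(r₂/r₁)/(2πkL) per layer, in series:
R_stainless steel pipe wall = ln(90/80)/(2π×17.9×16.3) = 6.425×10^-5 K/W
R_mineral wool = ln(165/90)/(2π×0.0385×16.3) = 0.1537 K/W
R_total = 0.1538 K/W
Q = ΔT/R_total = 131/0.1538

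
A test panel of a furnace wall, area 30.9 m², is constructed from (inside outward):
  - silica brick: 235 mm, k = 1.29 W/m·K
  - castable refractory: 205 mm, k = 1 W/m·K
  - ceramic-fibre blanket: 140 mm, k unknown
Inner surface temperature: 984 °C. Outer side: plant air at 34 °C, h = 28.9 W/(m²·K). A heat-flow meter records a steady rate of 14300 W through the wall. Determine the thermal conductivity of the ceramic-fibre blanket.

k ≈ 0.0858 W/(m·K)

Treating each layer as a thermal resistance in series:
R_silica brick = L/(kA) = 0.235/(1.29×30.9) = 0.005895 K/W
R_castable refractory = L/(kA) = 0.205/(1×30.9) = 0.006634 K/W
R_outer film = 1/(h_o·A) = 1/(28.9×30.9) = 0.00112 K/W
Sum of known resistances R_other = 0.01365 K/W
Total R = ΔT/Q = 950/14300 = 0.06643 K/W
R_ceramic-fibre blanket = R_total − R_other = 0.05278 K/W
k = L/(R·A) = 0.14/(0.05278×30.9)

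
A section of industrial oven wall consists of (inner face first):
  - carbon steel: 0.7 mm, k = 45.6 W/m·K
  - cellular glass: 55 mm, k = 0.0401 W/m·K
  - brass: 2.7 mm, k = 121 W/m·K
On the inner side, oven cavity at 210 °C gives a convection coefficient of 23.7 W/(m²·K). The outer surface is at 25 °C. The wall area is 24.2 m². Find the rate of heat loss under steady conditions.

Series thermal resistances:
R_inner film = 1/(h_i·A) = 1/(23.7×24.2) = 0.001744 K/W
R_carbon steel = L/(kA) = 0.0007/(45.6×24.2) = 6.343×10^-7 K/W
R_cellular glass = L/(kA) = 0.055/(0.0401×24.2) = 0.05668 K/W
R_brass = L/(kA) = 0.0027/(121×24.2) = 9.221×10^-7 K/W
R_total = 0.05842 K/W
Q = ΔT / R_total = 185 / 0.05842

Q ≈ 3170 W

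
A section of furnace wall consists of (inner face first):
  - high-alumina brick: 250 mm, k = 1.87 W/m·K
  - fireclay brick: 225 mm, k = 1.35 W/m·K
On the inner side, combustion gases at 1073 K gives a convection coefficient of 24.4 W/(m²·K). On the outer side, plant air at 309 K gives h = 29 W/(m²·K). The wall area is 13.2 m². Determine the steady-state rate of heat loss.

Q ≈ 26800 W

Treating each layer as a thermal resistance in series:
R_inner film = 1/(h_i·A) = 1/(24.4×13.2) = 0.003105 K/W
R_high-alumina brick = L/(kA) = 0.25/(1.87×13.2) = 0.01013 K/W
R_fireclay brick = L/(kA) = 0.225/(1.35×13.2) = 0.01263 K/W
R_outer film = 1/(h_o·A) = 1/(29×13.2) = 0.002612 K/W
R_total = 0.02847 K/W
Q = ΔT / R_total = 764 / 0.02847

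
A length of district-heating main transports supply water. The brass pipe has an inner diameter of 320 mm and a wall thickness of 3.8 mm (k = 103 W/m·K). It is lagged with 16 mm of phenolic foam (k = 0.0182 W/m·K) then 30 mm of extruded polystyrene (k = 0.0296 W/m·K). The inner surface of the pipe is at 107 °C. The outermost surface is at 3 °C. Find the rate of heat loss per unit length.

Per-layer cylindrical resistances, series-summed:
R_brass pipe wall = ln(163.8/160)/(2π×103×1) = 3.627×10^-5 K/W
R_phenolic foam = ln(179.8/163.8)/(2π×0.0182×1) = 0.815 K/W
R_extruded polystyrene = ln(209.8/179.8)/(2π×0.0296×1) = 0.8297 K/W
R_total = 1.645 K/W
Q = ΔT/R_total = 104/1.645

q′ ≈ 63.2 W/m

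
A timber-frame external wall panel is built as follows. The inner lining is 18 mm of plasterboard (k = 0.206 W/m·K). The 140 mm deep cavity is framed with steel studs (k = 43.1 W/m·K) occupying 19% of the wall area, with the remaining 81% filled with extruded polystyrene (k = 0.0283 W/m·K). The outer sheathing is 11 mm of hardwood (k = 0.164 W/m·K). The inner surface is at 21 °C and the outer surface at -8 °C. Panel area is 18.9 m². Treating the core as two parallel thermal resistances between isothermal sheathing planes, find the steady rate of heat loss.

Q ≈ 3200 W

Sheathing layers in series; stud and cavity paths in parallel between them.
R_inner = 0.018/(0.206×18.9) = 0.004623 K/W
R_stud  = 0.14/(43.1×0.19×18.9) = 9.046×10^-4 K/W
R_cav   = 0.14/(0.0283×0.81×18.9) = 0.3231 K/W
1/R_core = 1/R_stud + 1/R_cav → R_core = 9.02×10^-4 K/W
R_outer = 0.011/(0.164×18.9) = 0.003549 K/W
R_total = 0.009074 K/W
Q = ΔT/R_total = 29/0.009074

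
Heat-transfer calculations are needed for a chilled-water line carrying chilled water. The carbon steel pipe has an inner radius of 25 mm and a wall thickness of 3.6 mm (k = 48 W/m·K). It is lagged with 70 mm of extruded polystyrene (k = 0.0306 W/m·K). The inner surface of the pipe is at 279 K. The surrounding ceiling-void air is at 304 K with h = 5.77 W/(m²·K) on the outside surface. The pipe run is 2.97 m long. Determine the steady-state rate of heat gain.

Radial resistances (cylindrical: R_cond = ln(r_o/r_i)/(2πkL), R_conv = 1/(h·2πrL)):
R_carbon steel pipe wall = ln(28.6/25)/(2π×48×2.97) = 1.502×10^-4 K/W
R_extruded polystyrene = ln(98.6/28.6)/(2π×0.0306×2.97) = 2.167 K/W
R_outer film = 1/(h_o·2πr_oL) = 1/(5.77×2π×0.0986×2.97) = 0.09419 K/W
R_total = 2.262 K/W
Q = ΔT/R_total = 25/2.262

Q ≈ 11.1 W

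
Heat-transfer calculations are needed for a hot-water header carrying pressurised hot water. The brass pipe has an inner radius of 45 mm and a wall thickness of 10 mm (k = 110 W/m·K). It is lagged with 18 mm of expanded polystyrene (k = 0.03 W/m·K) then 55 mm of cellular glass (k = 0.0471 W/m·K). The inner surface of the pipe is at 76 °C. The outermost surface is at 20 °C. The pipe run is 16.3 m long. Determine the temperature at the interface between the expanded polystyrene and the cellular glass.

T ≈ 51.3 °C

Radial resistances (cylindrical: R_cond = ln(r_o/r_i)/(2πkL), R_conv = 1/(h·2πrL)):
R_brass pipe wall = ln(55/45)/(2π×110×16.3) = 1.781×10^-5 K/W
R_expanded polystyrene = ln(73/55)/(2π×0.03×16.3) = 0.09215 K/W
R_cellular glass = ln(128/73)/(2π×0.0471×16.3) = 0.1164 K/W
R_total = 0.2086 K/W
Q = ΔT/R_total = 56/0.2086
Q = 268 W
T_interface = T_inner − Q·ΣR(inner→interface) = 76 − 268×0.09217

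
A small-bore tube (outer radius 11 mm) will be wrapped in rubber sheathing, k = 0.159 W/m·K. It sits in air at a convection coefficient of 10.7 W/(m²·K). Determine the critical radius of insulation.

r_cr ≈ 14.9 mm

For a cylinder r_cr = k/h = 0.159/10.7
r_cr = 14.9 mm; since the bare radius (11 mm) is below r_cr, adding a thin layer of insulation will *increase* heat loss.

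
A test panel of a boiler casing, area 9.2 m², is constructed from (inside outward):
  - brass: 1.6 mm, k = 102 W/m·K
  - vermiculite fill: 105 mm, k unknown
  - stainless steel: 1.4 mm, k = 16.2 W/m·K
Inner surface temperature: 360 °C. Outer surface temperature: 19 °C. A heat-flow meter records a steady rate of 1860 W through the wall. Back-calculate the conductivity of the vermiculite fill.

Treating each layer as a thermal resistance in series:
R_brass = L/(kA) = 0.0016/(102×9.2) = 1.705×10^-6 K/W
R_stainless steel = L/(kA) = 0.0014/(16.2×9.2) = 9.393×10^-6 K/W
Sum of known resistances R_other = 1.11×10^-5 K/W
Total R = ΔT/Q = 341/1860 = 0.1833 K/W
R_vermiculite fill = R_total − R_other = 0.1833 K/W
k = L/(R·A) = 0.105/(0.1833×9.2)

k ≈ 0.0623 W/(m·K)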